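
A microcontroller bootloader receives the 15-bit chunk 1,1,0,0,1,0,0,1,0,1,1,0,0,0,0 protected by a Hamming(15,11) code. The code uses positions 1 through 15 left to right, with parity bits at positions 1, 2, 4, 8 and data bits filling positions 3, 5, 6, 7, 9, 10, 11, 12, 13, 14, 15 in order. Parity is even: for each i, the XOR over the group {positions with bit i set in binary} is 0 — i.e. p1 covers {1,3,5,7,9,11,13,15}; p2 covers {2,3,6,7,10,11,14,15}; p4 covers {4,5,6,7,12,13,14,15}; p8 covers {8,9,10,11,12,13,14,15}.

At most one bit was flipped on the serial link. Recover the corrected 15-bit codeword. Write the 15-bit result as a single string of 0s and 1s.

s1 (pos 1,3,5,7,9,11,13,15): 1⊕0⊕1⊕0⊕0⊕1⊕0⊕0 = 1
s2 (pos 2,3,6,7,10,11,14,15): 1⊕0⊕0⊕0⊕1⊕1⊕0⊕0 = 1
s4 (pos 4,5,6,7,12,13,14,15): 0⊕1⊕0⊕0⊕0⊕0⊕0⊕0 = 1
s8 (pos 8,9,10,11,12,13,14,15): 1⊕0⊕1⊕1⊕0⊕0⊕0⊕0 = 1
Syndrome s8…s1 = 1111 → error at position 15.
Flip position 15: 110010010110000 → 110010010110001

110010010110001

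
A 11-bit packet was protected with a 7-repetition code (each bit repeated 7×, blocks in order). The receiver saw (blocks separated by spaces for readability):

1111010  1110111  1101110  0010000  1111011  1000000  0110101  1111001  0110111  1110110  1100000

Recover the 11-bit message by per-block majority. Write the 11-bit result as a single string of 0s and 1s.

Block 1 (1111010): 5 ones → 1
Block 2 (1110111): 6 ones → 1
Block 3 (1101110): 5 ones → 1
Block 4 (0010000): 1 one → 0
Block 5 (1111011): 6 ones → 1
Block 6 (1000000): 1 one → 0
Block 7 (0110101): 4 ones → 1
Block 8 (1111001): 5 ones → 1
Block 9 (0110111): 5 ones → 1
Block 10 (1110110): 5 ones → 1
Block 11 (1100000): 2 ones → 0

11101011110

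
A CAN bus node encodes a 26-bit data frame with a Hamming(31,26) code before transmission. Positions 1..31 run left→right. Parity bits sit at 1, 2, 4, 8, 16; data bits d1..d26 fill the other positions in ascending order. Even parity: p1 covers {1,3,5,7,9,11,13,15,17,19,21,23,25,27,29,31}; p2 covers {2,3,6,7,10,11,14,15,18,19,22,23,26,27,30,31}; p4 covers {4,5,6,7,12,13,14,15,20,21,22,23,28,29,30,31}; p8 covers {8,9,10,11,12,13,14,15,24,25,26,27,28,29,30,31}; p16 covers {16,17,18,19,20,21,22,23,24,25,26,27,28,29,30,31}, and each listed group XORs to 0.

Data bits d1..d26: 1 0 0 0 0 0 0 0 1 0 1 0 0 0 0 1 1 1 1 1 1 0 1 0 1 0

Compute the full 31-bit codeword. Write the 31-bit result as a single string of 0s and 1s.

0011000100001010000011111101010

Place data at non-parity positions: p1 p2 1 p4 0 0 0 p8 0 0 0 0 1 0 1 p16 0 0 0 0 1 1 1 1 1 1 0 1 0 1 0
p1 (pos 1,3,5,7,9,11,13,15,17,19,21,23,25,27,29,31): XOR of data positions = 1⊕0⊕0⊕0⊕0⊕1⊕1⊕0⊕0⊕1⊕1⊕1⊕0⊕0⊕0 = 0
p2 (pos 2,3,6,7,10,11,14,15,18,19,22,23,26,27,30,31): XOR of data positions = 1⊕0⊕0⊕0⊕0⊕0⊕1⊕0⊕0⊕1⊕1⊕1⊕0⊕1⊕0 = 0
p4 (pos 4,5,6,7,12,13,14,15,20,21,22,23,28,29,30,31): XOR of data positions = 0⊕0⊕0⊕0⊕1⊕0⊕1⊕0⊕1⊕1⊕1⊕1⊕0⊕1⊕0 = 1
p8 (pos 8,9,10,11,12,13,14,15,24,25,26,27,28,29,30,31): XOR of data positions = 0⊕0⊕0⊕0⊕1⊕0⊕1⊕1⊕1⊕1⊕0⊕1⊕0⊕1⊕0 = 1
p16 (pos 16,17,18,19,20,21,22,23,24,25,26,27,28,29,30,31): XOR of data positions = 0⊕0⊕0⊕0⊕1⊕1⊕1⊕1⊕1⊕1⊕0⊕1⊕0⊕1⊕0 = 0
Codeword: 0011000100001010000011111101010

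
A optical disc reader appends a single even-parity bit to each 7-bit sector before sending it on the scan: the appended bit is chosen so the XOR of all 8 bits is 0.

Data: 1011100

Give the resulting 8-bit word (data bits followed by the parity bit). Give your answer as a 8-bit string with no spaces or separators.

XOR of the 7 data bits: 1⊕0⊕1⊕1⊕1⊕0⊕0 = 0
Parity bit = 0 (so all 8 bits XOR to 0).

10111000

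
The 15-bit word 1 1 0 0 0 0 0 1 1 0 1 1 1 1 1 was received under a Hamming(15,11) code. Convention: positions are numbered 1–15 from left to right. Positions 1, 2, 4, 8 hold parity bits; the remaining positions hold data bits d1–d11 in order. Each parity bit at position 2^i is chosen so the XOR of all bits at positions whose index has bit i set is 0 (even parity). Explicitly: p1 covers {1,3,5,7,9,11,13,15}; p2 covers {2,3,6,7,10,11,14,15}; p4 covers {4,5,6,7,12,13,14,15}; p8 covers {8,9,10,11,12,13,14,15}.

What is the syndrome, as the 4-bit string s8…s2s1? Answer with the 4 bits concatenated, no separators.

s1 (pos 1,3,5,7,9,11,13,15): 1⊕0⊕0⊕0⊕1⊕1⊕1⊕1 = 1
s2 (pos 2,3,6,7,10,11,14,15): 1⊕0⊕0⊕0⊕0⊕1⊕1⊕1 = 0
s4 (pos 4,5,6,7,12,13,14,15): 0⊕0⊕0⊕0⊕1⊕1⊕1⊕1 = 0
s8 (pos 8,9,10,11,12,13,14,15): 1⊕1⊕0⊕1⊕1⊕1⊕1⊕1 = 1
Syndrome s8…s1 = 1001 → error at position 9.

1001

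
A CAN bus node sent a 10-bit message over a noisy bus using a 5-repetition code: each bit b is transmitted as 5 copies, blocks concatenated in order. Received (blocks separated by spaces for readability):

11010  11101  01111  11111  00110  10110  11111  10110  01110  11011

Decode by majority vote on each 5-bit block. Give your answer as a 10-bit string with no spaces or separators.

Block 1 (11010): 3 ones → 1
Block 2 (11101): 4 ones → 1
Block 3 (01111): 4 ones → 1
Block 4 (11111): 5 ones → 1
Block 5 (00110): 2 ones → 0
Block 6 (10110): 3 ones → 1
Block 7 (11111): 5 ones → 1
Block 8 (10110): 3 ones → 1
Block 9 (01110): 3 ones → 1
Block 10 (11011): 4 ones → 1

1111011111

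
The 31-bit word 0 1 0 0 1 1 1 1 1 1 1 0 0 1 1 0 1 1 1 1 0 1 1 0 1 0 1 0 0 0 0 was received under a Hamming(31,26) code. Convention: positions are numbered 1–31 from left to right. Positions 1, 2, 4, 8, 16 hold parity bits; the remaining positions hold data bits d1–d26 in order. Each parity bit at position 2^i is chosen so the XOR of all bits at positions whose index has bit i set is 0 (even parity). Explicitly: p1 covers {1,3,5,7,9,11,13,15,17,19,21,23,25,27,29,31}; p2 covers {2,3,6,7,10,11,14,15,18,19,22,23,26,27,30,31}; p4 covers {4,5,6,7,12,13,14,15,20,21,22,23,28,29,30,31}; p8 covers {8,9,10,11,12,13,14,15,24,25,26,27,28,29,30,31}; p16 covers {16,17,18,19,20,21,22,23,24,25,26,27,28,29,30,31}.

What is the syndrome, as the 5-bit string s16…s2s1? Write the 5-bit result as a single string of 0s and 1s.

00000

s1 (pos 1,3,5,7,9,11,13,15,17,19,21,23,25,27,29,31): 0⊕0⊕1⊕1⊕1⊕1⊕0⊕1⊕1⊕1⊕0⊕1⊕1⊕1⊕0⊕0 = 0
s2 (pos 2,3,6,7,10,11,14,15,18,19,22,23,26,27,30,31): 1⊕0⊕1⊕1⊕1⊕1⊕1⊕1⊕1⊕1⊕1⊕1⊕0⊕1⊕0⊕0 = 0
s4 (pos 4,5,6,7,12,13,14,15,20,21,22,23,28,29,30,31): 0⊕1⊕1⊕1⊕0⊕0⊕1⊕1⊕1⊕0⊕1⊕1⊕0⊕0⊕0⊕0 = 0
s8 (pos 8,9,10,11,12,13,14,15,24,25,26,27,28,29,30,31): 1⊕1⊕1⊕1⊕0⊕0⊕1⊕1⊕0⊕1⊕0⊕1⊕0⊕0⊕0⊕0 = 0
s16 (pos 16,17,18,19,20,21,22,23,24,25,26,27,28,29,30,31): 0⊕1⊕1⊕1⊕1⊕0⊕1⊕1⊕0⊕1⊕0⊕1⊕0⊕0⊕0⊕0 = 0
Syndrome s16…s1 = 00000 → no error.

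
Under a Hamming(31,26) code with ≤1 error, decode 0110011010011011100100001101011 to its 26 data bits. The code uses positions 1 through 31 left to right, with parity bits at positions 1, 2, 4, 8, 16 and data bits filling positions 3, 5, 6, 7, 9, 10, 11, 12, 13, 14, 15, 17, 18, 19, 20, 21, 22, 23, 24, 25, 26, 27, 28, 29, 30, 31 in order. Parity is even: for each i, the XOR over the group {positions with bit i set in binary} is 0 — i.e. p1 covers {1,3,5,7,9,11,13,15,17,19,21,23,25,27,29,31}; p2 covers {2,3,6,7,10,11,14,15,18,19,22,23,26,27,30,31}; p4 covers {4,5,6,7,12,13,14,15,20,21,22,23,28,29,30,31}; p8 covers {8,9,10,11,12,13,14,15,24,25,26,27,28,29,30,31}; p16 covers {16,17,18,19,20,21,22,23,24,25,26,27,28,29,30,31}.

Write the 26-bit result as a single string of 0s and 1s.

10111000101100100001101011

s1 (pos 1,3,5,7,9,11,13,15,17,19,21,23,25,27,29,31): 0⊕1⊕0⊕1⊕1⊕0⊕1⊕1⊕1⊕0⊕0⊕0⊕1⊕0⊕0⊕1 = 0
s2 (pos 2,3,6,7,10,11,14,15,18,19,22,23,26,27,30,31): 1⊕1⊕1⊕1⊕0⊕0⊕0⊕1⊕0⊕0⊕0⊕0⊕1⊕0⊕1⊕1 = 0
s4 (pos 4,5,6,7,12,13,14,15,20,21,22,23,28,29,30,31): 0⊕0⊕1⊕1⊕1⊕1⊕0⊕1⊕1⊕0⊕0⊕0⊕1⊕0⊕1⊕1 = 1
s8 (pos 8,9,10,11,12,13,14,15,24,25,26,27,28,29,30,31): 0⊕1⊕0⊕0⊕1⊕1⊕0⊕1⊕0⊕1⊕1⊕0⊕1⊕0⊕1⊕1 = 1
s16 (pos 16,17,18,19,20,21,22,23,24,25,26,27,28,29,30,31): 1⊕1⊕0⊕0⊕1⊕0⊕0⊕0⊕0⊕1⊕1⊕0⊕1⊕0⊕1⊕1 = 0
Syndrome s16…s1 = 01100 → error at position 12.
Flip position 12: 0110011010011011100100001101011 → 0110011010001011100100001101011
Read data bits from positions 3,5,6,7,9,10,11,12,13,14,15,17,18,19,20,21,22,23,24,25,26,27,28,29,30,31: 10111000101100100001101011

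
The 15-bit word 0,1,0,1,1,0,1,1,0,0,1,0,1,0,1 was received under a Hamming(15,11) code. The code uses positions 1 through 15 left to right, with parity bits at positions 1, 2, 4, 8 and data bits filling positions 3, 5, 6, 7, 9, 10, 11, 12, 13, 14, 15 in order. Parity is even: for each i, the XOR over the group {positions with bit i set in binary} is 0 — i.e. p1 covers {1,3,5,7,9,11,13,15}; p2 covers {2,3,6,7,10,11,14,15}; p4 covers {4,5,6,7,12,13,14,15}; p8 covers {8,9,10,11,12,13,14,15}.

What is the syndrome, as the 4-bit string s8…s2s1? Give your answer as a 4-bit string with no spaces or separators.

0101

s1 (pos 1,3,5,7,9,11,13,15): 0⊕0⊕1⊕1⊕0⊕1⊕1⊕1 = 1
s2 (pos 2,3,6,7,10,11,14,15): 1⊕0⊕0⊕1⊕0⊕1⊕0⊕1 = 0
s4 (pos 4,5,6,7,12,13,14,15): 1⊕1⊕0⊕1⊕0⊕1⊕0⊕1 = 1
s8 (pos 8,9,10,11,12,13,14,15): 1⊕0⊕0⊕1⊕0⊕1⊕0⊕1 = 0
Syndrome s8…s1 = 0101 → error at position 5.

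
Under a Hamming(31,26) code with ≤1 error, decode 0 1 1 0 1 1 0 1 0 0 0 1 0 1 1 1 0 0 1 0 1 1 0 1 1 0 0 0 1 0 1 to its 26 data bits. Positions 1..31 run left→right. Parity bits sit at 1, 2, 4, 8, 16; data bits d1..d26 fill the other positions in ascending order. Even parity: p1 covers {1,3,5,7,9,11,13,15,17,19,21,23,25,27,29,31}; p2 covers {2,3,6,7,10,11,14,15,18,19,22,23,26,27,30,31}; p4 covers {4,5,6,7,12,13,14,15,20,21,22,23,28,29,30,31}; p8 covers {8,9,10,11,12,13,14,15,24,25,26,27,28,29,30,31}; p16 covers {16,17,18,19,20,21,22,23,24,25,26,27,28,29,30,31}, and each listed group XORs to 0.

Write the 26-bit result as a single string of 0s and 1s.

11100001011001011011000101

s1 (pos 1,3,5,7,9,11,13,15,17,19,21,23,25,27,29,31): 0⊕1⊕1⊕0⊕0⊕0⊕0⊕1⊕0⊕1⊕1⊕0⊕1⊕0⊕1⊕1 = 0
s2 (pos 2,3,6,7,10,11,14,15,18,19,22,23,26,27,30,31): 1⊕1⊕1⊕0⊕0⊕0⊕1⊕1⊕0⊕1⊕1⊕0⊕0⊕0⊕0⊕1 = 0
s4 (pos 4,5,6,7,12,13,14,15,20,21,22,23,28,29,30,31): 0⊕1⊕1⊕0⊕1⊕0⊕1⊕1⊕0⊕1⊕1⊕0⊕0⊕1⊕0⊕1 = 1
s8 (pos 8,9,10,11,12,13,14,15,24,25,26,27,28,29,30,31): 1⊕0⊕0⊕0⊕1⊕0⊕1⊕1⊕1⊕1⊕0⊕0⊕0⊕1⊕0⊕1 = 0
s16 (pos 16,17,18,19,20,21,22,23,24,25,26,27,28,29,30,31): 1⊕0⊕0⊕1⊕0⊕1⊕1⊕0⊕1⊕1⊕0⊕0⊕0⊕1⊕0⊕1 = 0
Syndrome s16…s1 = 00100 → error at position 4.
Flip position 4: 0110110100010111001011011000101 → 0111110100010111001011011000101
Read data bits from positions 3,5,6,7,9,10,11,12,13,14,15,17,18,19,20,21,22,23,24,25,26,27,28,29,30,31: 11100001011001011011000101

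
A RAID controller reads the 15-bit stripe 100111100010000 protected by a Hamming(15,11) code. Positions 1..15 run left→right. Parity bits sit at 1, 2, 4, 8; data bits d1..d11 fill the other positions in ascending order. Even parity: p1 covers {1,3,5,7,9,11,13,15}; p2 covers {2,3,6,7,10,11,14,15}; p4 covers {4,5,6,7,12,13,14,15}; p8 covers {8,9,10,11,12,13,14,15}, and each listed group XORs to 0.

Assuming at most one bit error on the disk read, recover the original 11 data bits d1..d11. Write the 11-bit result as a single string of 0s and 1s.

s1 (pos 1,3,5,7,9,11,13,15): 1⊕0⊕1⊕1⊕0⊕1⊕0⊕0 = 0
s2 (pos 2,3,6,7,10,11,14,15): 0⊕0⊕1⊕1⊕0⊕1⊕0⊕0 = 1
s4 (pos 4,5,6,7,12,13,14,15): 1⊕1⊕1⊕1⊕0⊕0⊕0⊕0 = 0
s8 (pos 8,9,10,11,12,13,14,15): 0⊕0⊕0⊕1⊕0⊕0⊕0⊕0 = 1
Syndrome s8…s1 = 1010 → error at position 10.
Flip position 10: 100111100010000 → 100111100110000
Read data bits from positions 3,5,6,7,9,10,11,12,13,14,15: 01110110000

01110110000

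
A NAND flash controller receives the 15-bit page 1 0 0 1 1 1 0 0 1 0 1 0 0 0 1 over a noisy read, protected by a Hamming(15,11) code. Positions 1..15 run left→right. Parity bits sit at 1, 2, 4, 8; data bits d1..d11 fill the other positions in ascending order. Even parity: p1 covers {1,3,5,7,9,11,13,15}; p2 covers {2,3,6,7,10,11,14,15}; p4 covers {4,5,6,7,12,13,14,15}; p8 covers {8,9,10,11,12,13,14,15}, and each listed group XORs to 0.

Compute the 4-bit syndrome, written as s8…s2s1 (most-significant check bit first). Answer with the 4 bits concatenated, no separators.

1011

s1 (pos 1,3,5,7,9,11,13,15): 1⊕0⊕1⊕0⊕1⊕1⊕0⊕1 = 1
s2 (pos 2,3,6,7,10,11,14,15): 0⊕0⊕1⊕0⊕0⊕1⊕0⊕1 = 1
s4 (pos 4,5,6,7,12,13,14,15): 1⊕1⊕1⊕0⊕0⊕0⊕0⊕1 = 0
s8 (pos 8,9,10,11,12,13,14,15): 0⊕1⊕0⊕1⊕0⊕0⊕0⊕1 = 1
Syndrome s8…s1 = 1011 → error at position 11.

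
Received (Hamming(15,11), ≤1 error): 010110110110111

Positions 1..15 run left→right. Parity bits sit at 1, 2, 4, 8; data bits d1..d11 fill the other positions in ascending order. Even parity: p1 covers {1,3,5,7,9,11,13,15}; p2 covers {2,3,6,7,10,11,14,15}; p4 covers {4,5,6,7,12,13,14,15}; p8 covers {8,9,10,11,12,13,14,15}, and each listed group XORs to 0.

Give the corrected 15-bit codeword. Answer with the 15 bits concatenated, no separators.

s1 (pos 1,3,5,7,9,11,13,15): 0⊕0⊕1⊕1⊕0⊕1⊕1⊕1 = 1
s2 (pos 2,3,6,7,10,11,14,15): 1⊕0⊕0⊕1⊕1⊕1⊕1⊕1 = 0
s4 (pos 4,5,6,7,12,13,14,15): 1⊕1⊕0⊕1⊕0⊕1⊕1⊕1 = 0
s8 (pos 8,9,10,11,12,13,14,15): 1⊕0⊕1⊕1⊕0⊕1⊕1⊕1 = 0
Syndrome s8…s1 = 0001 → error at position 1.
Flip position 1: 010110110110111 → 110110110110111

110110110110111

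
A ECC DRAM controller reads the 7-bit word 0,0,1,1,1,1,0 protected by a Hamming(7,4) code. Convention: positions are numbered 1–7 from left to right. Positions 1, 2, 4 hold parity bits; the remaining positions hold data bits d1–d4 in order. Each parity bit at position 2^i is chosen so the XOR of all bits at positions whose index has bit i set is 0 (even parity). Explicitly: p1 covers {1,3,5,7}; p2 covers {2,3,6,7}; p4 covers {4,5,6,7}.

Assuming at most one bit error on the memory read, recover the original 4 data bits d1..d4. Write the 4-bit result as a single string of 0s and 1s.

s1 (pos 1,3,5,7): 0⊕1⊕1⊕0 = 0
s2 (pos 2,3,6,7): 0⊕1⊕1⊕0 = 0
s4 (pos 4,5,6,7): 1⊕1⊕1⊕0 = 1
Syndrome s4…s1 = 100 → error at position 4.
Flip position 4: 0011110 → 0010110
Read data bits from positions 3,5,6,7: 1110

1110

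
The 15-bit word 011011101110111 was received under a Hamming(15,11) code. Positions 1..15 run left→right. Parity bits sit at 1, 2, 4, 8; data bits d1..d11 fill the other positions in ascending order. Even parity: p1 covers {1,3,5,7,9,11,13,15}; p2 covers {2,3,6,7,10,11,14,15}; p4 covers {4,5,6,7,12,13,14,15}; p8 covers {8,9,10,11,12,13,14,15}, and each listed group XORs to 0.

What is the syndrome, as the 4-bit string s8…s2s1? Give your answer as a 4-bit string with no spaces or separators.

0001

s1 (pos 1,3,5,7,9,11,13,15): 0⊕1⊕1⊕1⊕1⊕1⊕1⊕1 = 1
s2 (pos 2,3,6,7,10,11,14,15): 1⊕1⊕1⊕1⊕1⊕1⊕1⊕1 = 0
s4 (pos 4,5,6,7,12,13,14,15): 0⊕1⊕1⊕1⊕0⊕1⊕1⊕1 = 0
s8 (pos 8,9,10,11,12,13,14,15): 0⊕1⊕1⊕1⊕0⊕1⊕1⊕1 = 0
Syndrome s8…s1 = 0001 → error at position 1.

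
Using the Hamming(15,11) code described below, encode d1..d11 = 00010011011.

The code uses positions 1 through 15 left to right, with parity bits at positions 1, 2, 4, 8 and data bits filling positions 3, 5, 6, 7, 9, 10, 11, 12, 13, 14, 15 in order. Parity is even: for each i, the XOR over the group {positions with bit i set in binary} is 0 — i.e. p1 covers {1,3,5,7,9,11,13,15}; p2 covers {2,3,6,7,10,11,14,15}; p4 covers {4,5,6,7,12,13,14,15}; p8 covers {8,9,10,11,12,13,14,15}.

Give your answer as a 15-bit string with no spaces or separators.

100000100011011

Place data at non-parity positions: p1 p2 0 p4 0 0 1 p8 0 0 1 1 0 1 1
p1 (pos 1,3,5,7,9,11,13,15): XOR of data positions = 0⊕0⊕1⊕0⊕1⊕0⊕1 = 1
p2 (pos 2,3,6,7,10,11,14,15): XOR of data positions = 0⊕0⊕1⊕0⊕1⊕1⊕1 = 0
p4 (pos 4,5,6,7,12,13,14,15): XOR of data positions = 0⊕0⊕1⊕1⊕0⊕1⊕1 = 0
p8 (pos 8,9,10,11,12,13,14,15): XOR of data positions = 0⊕0⊕1⊕1⊕0⊕1⊕1 = 0
Codeword: 100000100011011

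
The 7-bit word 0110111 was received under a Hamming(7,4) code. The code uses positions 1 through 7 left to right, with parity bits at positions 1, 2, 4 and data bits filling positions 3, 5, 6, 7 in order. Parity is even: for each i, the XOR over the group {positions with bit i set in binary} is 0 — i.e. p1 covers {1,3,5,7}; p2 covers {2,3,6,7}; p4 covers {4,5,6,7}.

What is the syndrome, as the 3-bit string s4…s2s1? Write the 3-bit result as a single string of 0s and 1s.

101

s1 (pos 1,3,5,7): 0⊕1⊕1⊕1 = 1
s2 (pos 2,3,6,7): 1⊕1⊕1⊕1 = 0
s4 (pos 4,5,6,7): 0⊕1⊕1⊕1 = 1
Syndrome s4…s1 = 101 → error at position 5.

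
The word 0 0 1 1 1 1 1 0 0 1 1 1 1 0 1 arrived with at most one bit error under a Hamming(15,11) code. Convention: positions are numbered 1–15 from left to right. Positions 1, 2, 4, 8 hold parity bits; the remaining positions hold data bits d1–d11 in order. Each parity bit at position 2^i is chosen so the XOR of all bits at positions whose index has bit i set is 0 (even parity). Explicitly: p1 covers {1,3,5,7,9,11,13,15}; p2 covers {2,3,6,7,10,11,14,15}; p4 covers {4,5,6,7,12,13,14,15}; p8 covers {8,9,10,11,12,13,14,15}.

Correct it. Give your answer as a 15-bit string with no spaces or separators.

001111100110101

s1 (pos 1,3,5,7,9,11,13,15): 0⊕1⊕1⊕1⊕0⊕1⊕1⊕1 = 0
s2 (pos 2,3,6,7,10,11,14,15): 0⊕1⊕1⊕1⊕1⊕1⊕0⊕1 = 0
s4 (pos 4,5,6,7,12,13,14,15): 1⊕1⊕1⊕1⊕1⊕1⊕0⊕1 = 1
s8 (pos 8,9,10,11,12,13,14,15): 0⊕0⊕1⊕1⊕1⊕1⊕0⊕1 = 1
Syndrome s8…s1 = 1100 → error at position 12.
Flip position 12: 001111100111101 → 001111100110101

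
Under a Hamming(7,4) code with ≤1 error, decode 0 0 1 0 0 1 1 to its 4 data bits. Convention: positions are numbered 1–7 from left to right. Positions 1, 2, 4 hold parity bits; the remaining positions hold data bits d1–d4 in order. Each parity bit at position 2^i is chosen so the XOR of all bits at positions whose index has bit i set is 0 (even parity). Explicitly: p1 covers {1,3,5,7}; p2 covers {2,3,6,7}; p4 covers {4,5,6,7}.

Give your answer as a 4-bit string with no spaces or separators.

1011

s1 (pos 1,3,5,7): 0⊕1⊕0⊕1 = 0
s2 (pos 2,3,6,7): 0⊕1⊕1⊕1 = 1
s4 (pos 4,5,6,7): 0⊕0⊕1⊕1 = 0
Syndrome s4…s1 = 010 → error at position 2.
Flip position 2: 0010011 → 0110011
Read data bits from positions 3,5,6,7: 1011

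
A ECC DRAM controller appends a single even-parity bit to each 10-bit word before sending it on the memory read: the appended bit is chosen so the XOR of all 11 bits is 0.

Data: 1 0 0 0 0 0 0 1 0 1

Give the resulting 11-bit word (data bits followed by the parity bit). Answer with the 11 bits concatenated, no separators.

XOR of the 10 data bits: 1⊕0⊕0⊕0⊕0⊕0⊕0⊕1⊕0⊕1 = 1
Parity bit = 1 (so all 11 bits XOR to 0).

10000001011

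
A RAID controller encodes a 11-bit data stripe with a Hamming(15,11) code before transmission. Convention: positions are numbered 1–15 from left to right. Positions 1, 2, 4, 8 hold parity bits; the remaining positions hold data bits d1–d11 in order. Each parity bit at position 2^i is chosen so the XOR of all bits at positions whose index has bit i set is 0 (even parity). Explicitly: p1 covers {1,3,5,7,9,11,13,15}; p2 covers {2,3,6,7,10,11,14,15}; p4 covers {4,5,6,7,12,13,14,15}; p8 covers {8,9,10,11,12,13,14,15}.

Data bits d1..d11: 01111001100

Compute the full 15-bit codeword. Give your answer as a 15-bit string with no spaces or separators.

000111111001100

Place data at non-parity positions: p1 p2 0 p4 1 1 1 p8 1 0 0 1 1 0 0
p1 (pos 1,3,5,7,9,11,13,15): XOR of data positions = 0⊕1⊕1⊕1⊕0⊕1⊕0 = 0
p2 (pos 2,3,6,7,10,11,14,15): XOR of data positions = 0⊕1⊕1⊕0⊕0⊕0⊕0 = 0
p4 (pos 4,5,6,7,12,13,14,15): XOR of data positions = 1⊕1⊕1⊕1⊕1⊕0⊕0 = 1
p8 (pos 8,9,10,11,12,13,14,15): XOR of data positions = 1⊕0⊕0⊕1⊕1⊕0⊕0 = 1
Codeword: 000111111001100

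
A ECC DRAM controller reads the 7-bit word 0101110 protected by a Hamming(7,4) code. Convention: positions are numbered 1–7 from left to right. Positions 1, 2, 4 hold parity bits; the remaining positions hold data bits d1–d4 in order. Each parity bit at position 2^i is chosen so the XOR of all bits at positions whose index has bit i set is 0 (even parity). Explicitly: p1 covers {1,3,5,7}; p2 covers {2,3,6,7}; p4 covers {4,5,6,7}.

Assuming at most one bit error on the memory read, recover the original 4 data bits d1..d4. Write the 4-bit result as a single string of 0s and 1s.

0010

s1 (pos 1,3,5,7): 0⊕0⊕1⊕0 = 1
s2 (pos 2,3,6,7): 1⊕0⊕1⊕0 = 0
s4 (pos 4,5,6,7): 1⊕1⊕1⊕0 = 1
Syndrome s4…s1 = 101 → error at position 5.
Flip position 5: 0101110 → 0101010
Read data bits from positions 3,5,6,7: 0010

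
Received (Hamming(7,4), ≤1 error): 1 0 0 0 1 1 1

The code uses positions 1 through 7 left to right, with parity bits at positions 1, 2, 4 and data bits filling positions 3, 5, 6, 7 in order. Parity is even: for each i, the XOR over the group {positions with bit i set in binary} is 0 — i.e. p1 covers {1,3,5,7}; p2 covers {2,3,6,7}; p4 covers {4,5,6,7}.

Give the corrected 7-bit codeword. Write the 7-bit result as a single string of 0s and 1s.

1000011

s1 (pos 1,3,5,7): 1⊕0⊕1⊕1 = 1
s2 (pos 2,3,6,7): 0⊕0⊕1⊕1 = 0
s4 (pos 4,5,6,7): 0⊕1⊕1⊕1 = 1
Syndrome s4…s1 = 101 → error at position 5.
Flip position 5: 1000111 → 1000011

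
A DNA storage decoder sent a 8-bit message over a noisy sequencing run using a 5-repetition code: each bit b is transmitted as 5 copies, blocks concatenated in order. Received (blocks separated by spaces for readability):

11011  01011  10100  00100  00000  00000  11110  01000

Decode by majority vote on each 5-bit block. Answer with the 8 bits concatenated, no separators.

Block 1 (11011): 4 ones → 1
Block 2 (01011): 3 ones → 1
Block 3 (10100): 2 ones → 0
Block 4 (00100): 1 one → 0
Block 5 (00000): 0 ones → 0
Block 6 (00000): 0 ones → 0
Block 7 (11110): 4 ones → 1
Block 8 (01000): 1 one → 0

11000010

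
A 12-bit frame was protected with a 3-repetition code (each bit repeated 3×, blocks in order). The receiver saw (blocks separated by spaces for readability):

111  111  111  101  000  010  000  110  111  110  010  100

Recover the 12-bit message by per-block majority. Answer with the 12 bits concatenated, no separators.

Block 1 (111): 3 ones → 1
Block 2 (111): 3 ones → 1
Block 3 (111): 3 ones → 1
Block 4 (101): 2 ones → 1
Block 5 (000): 0 ones → 0
Block 6 (010): 1 one → 0
Block 7 (000): 0 ones → 0
Block 8 (110): 2 ones → 1
Block 9 (111): 3 ones → 1
Block 10 (110): 2 ones → 1
Block 11 (010): 1 one → 0
Block 12 (100): 1 one → 0

111100011100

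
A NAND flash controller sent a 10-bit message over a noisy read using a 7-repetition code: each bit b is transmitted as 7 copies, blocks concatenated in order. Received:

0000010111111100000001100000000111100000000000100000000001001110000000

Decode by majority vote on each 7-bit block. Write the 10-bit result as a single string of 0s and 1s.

Block 1 (0000010): 1 one → 0
Block 2 (1111111): 7 ones → 1
Block 3 (0000000): 0 ones → 0
Block 4 (1100000): 2 ones → 0
Block 5 (0001111): 4 ones → 1
Block 6 (0000000): 0 ones → 0
Block 7 (0000100): 1 one → 0
Block 8 (0000000): 0 ones → 0
Block 9 (0100111): 4 ones → 1
Block 10 (0000000): 0 ones → 0

0100100010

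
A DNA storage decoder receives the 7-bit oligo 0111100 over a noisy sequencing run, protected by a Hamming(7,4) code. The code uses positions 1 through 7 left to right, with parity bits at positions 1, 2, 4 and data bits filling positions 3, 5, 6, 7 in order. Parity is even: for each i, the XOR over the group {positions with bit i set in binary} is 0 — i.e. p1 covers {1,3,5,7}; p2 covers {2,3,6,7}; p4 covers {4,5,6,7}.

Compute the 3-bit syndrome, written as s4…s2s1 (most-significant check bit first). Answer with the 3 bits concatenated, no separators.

s1 (pos 1,3,5,7): 0⊕1⊕1⊕0 = 0
s2 (pos 2,3,6,7): 1⊕1⊕0⊕0 = 0
s4 (pos 4,5,6,7): 1⊕1⊕0⊕0 = 0
Syndrome s4…s1 = 000 → no error.

000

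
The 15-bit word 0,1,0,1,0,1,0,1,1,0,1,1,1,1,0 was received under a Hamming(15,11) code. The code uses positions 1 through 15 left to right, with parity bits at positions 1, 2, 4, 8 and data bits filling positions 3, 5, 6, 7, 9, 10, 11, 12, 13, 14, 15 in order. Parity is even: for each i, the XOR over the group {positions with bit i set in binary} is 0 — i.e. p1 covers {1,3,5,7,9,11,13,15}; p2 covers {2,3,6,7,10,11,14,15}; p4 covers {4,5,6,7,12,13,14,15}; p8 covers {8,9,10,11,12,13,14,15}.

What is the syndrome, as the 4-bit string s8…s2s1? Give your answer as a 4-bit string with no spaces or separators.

0101

s1 (pos 1,3,5,7,9,11,13,15): 0⊕0⊕0⊕0⊕1⊕1⊕1⊕0 = 1
s2 (pos 2,3,6,7,10,11,14,15): 1⊕0⊕1⊕0⊕0⊕1⊕1⊕0 = 0
s4 (pos 4,5,6,7,12,13,14,15): 1⊕0⊕1⊕0⊕1⊕1⊕1⊕0 = 1
s8 (pos 8,9,10,11,12,13,14,15): 1⊕1⊕0⊕1⊕1⊕1⊕1⊕0 = 0
Syndrome s8…s1 = 0101 → error at position 5.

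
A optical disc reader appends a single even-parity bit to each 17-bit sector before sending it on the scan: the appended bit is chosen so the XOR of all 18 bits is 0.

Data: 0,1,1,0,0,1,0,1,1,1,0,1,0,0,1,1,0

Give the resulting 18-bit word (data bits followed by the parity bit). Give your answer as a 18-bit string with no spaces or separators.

XOR of the 17 data bits: 0⊕1⊕1⊕0⊕0⊕1⊕0⊕1⊕1⊕1⊕0⊕1⊕0⊕0⊕1⊕1⊕0 = 1
Parity bit = 1 (so all 18 bits XOR to 0).

011001011101001101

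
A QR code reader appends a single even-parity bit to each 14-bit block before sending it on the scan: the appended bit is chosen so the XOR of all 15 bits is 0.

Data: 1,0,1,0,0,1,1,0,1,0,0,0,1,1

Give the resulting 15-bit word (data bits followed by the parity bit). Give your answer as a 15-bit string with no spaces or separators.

XOR of the 14 data bits: 1⊕0⊕1⊕0⊕0⊕1⊕1⊕0⊕1⊕0⊕0⊕0⊕1⊕1 = 1
Parity bit = 1 (so all 15 bits XOR to 0).

101001101000111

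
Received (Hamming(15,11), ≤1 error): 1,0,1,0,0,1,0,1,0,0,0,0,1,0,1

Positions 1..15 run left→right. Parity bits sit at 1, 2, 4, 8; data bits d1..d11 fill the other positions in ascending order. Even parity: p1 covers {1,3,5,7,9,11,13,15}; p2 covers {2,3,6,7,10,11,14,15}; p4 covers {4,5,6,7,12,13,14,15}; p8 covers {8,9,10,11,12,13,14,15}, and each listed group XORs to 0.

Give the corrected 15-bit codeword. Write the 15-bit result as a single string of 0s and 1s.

s1 (pos 1,3,5,7,9,11,13,15): 1⊕1⊕0⊕0⊕0⊕0⊕1⊕1 = 0
s2 (pos 2,3,6,7,10,11,14,15): 0⊕1⊕1⊕0⊕0⊕0⊕0⊕1 = 1
s4 (pos 4,5,6,7,12,13,14,15): 0⊕0⊕1⊕0⊕0⊕1⊕0⊕1 = 1
s8 (pos 8,9,10,11,12,13,14,15): 1⊕0⊕0⊕0⊕0⊕1⊕0⊕1 = 1
Syndrome s8…s1 = 1110 → error at position 14.
Flip position 14: 101001010000101 → 101001010000111

101001010000111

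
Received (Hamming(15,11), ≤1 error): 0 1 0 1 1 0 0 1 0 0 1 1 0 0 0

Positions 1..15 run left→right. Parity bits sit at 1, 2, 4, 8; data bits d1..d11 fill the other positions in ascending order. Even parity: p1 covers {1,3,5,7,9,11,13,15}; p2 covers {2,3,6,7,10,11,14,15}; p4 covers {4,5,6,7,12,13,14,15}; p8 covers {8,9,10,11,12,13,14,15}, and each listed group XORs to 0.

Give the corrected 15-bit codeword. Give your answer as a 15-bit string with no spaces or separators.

s1 (pos 1,3,5,7,9,11,13,15): 0⊕0⊕1⊕0⊕0⊕1⊕0⊕0 = 0
s2 (pos 2,3,6,7,10,11,14,15): 1⊕0⊕0⊕0⊕0⊕1⊕0⊕0 = 0
s4 (pos 4,5,6,7,12,13,14,15): 1⊕1⊕0⊕0⊕1⊕0⊕0⊕0 = 1
s8 (pos 8,9,10,11,12,13,14,15): 1⊕0⊕0⊕1⊕1⊕0⊕0⊕0 = 1
Syndrome s8…s1 = 1100 → error at position 12.
Flip position 12: 010110010011000 → 010110010010000

010110010010000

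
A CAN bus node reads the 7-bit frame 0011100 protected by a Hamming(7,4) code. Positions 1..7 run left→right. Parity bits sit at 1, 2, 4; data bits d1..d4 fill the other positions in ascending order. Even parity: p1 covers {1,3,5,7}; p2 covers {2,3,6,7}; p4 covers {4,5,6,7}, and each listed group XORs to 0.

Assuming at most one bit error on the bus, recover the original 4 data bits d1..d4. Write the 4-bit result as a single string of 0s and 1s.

1100

s1 (pos 1,3,5,7): 0⊕1⊕1⊕0 = 0
s2 (pos 2,3,6,7): 0⊕1⊕0⊕0 = 1
s4 (pos 4,5,6,7): 1⊕1⊕0⊕0 = 0
Syndrome s4…s1 = 010 → error at position 2.
Flip position 2: 0011100 → 0111100
Read data bits from positions 3,5,6,7: 1100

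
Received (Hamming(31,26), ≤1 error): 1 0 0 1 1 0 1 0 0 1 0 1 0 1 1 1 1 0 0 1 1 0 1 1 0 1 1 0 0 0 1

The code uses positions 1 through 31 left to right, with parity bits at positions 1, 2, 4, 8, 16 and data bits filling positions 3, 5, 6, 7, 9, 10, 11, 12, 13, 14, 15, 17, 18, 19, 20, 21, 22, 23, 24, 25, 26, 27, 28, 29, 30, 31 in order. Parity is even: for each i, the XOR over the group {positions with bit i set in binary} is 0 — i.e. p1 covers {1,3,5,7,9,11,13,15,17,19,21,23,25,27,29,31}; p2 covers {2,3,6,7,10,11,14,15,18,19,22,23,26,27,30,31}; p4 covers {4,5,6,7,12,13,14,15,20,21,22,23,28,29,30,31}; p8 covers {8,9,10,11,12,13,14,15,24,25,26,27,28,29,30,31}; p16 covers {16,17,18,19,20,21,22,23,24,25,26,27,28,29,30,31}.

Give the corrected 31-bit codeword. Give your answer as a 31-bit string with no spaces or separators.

s1 (pos 1,3,5,7,9,11,13,15,17,19,21,23,25,27,29,31): 1⊕0⊕1⊕1⊕0⊕0⊕0⊕1⊕1⊕0⊕1⊕1⊕0⊕1⊕0⊕1 = 1
s2 (pos 2,3,6,7,10,11,14,15,18,19,22,23,26,27,30,31): 0⊕0⊕0⊕1⊕1⊕0⊕1⊕1⊕0⊕0⊕0⊕1⊕1⊕1⊕0⊕1 = 0
s4 (pos 4,5,6,7,12,13,14,15,20,21,22,23,28,29,30,31): 1⊕1⊕0⊕1⊕1⊕0⊕1⊕1⊕1⊕1⊕0⊕1⊕0⊕0⊕0⊕1 = 0
s8 (pos 8,9,10,11,12,13,14,15,24,25,26,27,28,29,30,31): 0⊕0⊕1⊕0⊕1⊕0⊕1⊕1⊕1⊕0⊕1⊕1⊕0⊕0⊕0⊕1 = 0
s16 (pos 16,17,18,19,20,21,22,23,24,25,26,27,28,29,30,31): 1⊕1⊕0⊕0⊕1⊕1⊕0⊕1⊕1⊕0⊕1⊕1⊕0⊕0⊕0⊕1 = 1
Syndrome s16…s1 = 10001 → error at position 17.
Flip position 17: 1001101001010111100110110110001 → 1001101001010111000110110110001

1001101001010111000110110110001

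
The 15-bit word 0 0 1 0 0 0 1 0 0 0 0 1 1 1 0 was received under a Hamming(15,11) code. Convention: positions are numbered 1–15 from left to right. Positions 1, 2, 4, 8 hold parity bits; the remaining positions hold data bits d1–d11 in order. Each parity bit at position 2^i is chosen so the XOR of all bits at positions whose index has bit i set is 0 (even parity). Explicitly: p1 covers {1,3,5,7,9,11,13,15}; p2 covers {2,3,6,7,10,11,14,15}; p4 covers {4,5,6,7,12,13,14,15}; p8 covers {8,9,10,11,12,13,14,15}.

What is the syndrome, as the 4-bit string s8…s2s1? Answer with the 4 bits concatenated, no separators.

s1 (pos 1,3,5,7,9,11,13,15): 0⊕1⊕0⊕1⊕0⊕0⊕1⊕0 = 1
s2 (pos 2,3,6,7,10,11,14,15): 0⊕1⊕0⊕1⊕0⊕0⊕1⊕0 = 1
s4 (pos 4,5,6,7,12,13,14,15): 0⊕0⊕0⊕1⊕1⊕1⊕1⊕0 = 0
s8 (pos 8,9,10,11,12,13,14,15): 0⊕0⊕0⊕0⊕1⊕1⊕1⊕0 = 1
Syndrome s8…s1 = 1011 → error at position 11.

1011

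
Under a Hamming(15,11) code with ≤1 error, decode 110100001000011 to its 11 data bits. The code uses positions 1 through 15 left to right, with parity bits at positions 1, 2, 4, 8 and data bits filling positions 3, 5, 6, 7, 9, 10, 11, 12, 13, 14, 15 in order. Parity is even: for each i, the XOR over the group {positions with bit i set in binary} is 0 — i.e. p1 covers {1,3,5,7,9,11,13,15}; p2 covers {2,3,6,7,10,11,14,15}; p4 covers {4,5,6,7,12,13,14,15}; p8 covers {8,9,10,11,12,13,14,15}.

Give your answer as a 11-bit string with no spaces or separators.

00001000010

s1 (pos 1,3,5,7,9,11,13,15): 1⊕0⊕0⊕0⊕1⊕0⊕0⊕1 = 1
s2 (pos 2,3,6,7,10,11,14,15): 1⊕0⊕0⊕0⊕0⊕0⊕1⊕1 = 1
s4 (pos 4,5,6,7,12,13,14,15): 1⊕0⊕0⊕0⊕0⊕0⊕1⊕1 = 1
s8 (pos 8,9,10,11,12,13,14,15): 0⊕1⊕0⊕0⊕0⊕0⊕1⊕1 = 1
Syndrome s8…s1 = 1111 → error at position 15.
Flip position 15: 110100001000011 → 110100001000010
Read data bits from positions 3,5,6,7,9,10,11,12,13,14,15: 00001000010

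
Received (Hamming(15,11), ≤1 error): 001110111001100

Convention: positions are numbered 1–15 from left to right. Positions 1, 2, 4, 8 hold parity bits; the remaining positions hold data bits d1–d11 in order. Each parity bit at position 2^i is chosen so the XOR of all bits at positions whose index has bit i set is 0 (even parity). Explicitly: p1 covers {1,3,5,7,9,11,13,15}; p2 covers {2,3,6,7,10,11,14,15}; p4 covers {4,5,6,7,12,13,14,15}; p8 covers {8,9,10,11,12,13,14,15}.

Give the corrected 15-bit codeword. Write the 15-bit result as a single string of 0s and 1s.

001100111001100

s1 (pos 1,3,5,7,9,11,13,15): 0⊕1⊕1⊕1⊕1⊕0⊕1⊕0 = 1
s2 (pos 2,3,6,7,10,11,14,15): 0⊕1⊕0⊕1⊕0⊕0⊕0⊕0 = 0
s4 (pos 4,5,6,7,12,13,14,15): 1⊕1⊕0⊕1⊕1⊕1⊕0⊕0 = 1
s8 (pos 8,9,10,11,12,13,14,15): 1⊕1⊕0⊕0⊕1⊕1⊕0⊕0 = 0
Syndrome s8…s1 = 0101 → error at position 5.
Flip position 5: 001110111001100 → 001100111001100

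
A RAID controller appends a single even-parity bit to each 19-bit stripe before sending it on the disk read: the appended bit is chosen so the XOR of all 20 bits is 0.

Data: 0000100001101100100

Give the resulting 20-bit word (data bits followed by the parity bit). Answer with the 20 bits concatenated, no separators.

XOR of the 19 data bits: 0⊕0⊕0⊕0⊕1⊕0⊕0⊕0⊕0⊕1⊕1⊕0⊕1⊕1⊕0⊕0⊕1⊕0⊕0 = 0
Parity bit = 0 (so all 20 bits XOR to 0).

00001000011011001000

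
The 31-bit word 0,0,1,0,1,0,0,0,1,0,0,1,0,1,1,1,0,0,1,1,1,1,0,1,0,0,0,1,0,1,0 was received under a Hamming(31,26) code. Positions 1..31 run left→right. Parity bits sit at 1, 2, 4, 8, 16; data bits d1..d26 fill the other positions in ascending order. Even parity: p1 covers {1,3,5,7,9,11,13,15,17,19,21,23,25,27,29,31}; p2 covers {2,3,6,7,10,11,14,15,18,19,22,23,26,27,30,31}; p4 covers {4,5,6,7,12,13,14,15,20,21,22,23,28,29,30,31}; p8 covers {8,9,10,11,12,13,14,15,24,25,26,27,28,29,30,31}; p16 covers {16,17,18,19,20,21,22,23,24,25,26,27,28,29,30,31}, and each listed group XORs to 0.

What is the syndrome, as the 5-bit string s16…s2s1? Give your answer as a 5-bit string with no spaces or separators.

s1 (pos 1,3,5,7,9,11,13,15,17,19,21,23,25,27,29,31): 0⊕1⊕1⊕0⊕1⊕0⊕0⊕1⊕0⊕1⊕1⊕0⊕0⊕0⊕0⊕0 = 0
s2 (pos 2,3,6,7,10,11,14,15,18,19,22,23,26,27,30,31): 0⊕1⊕0⊕0⊕0⊕0⊕1⊕1⊕0⊕1⊕1⊕0⊕0⊕0⊕1⊕0 = 0
s4 (pos 4,5,6,7,12,13,14,15,20,21,22,23,28,29,30,31): 0⊕1⊕0⊕0⊕1⊕0⊕1⊕1⊕1⊕1⊕1⊕0⊕1⊕0⊕1⊕0 = 1
s8 (pos 8,9,10,11,12,13,14,15,24,25,26,27,28,29,30,31): 0⊕1⊕0⊕0⊕1⊕0⊕1⊕1⊕1⊕0⊕0⊕0⊕1⊕0⊕1⊕0 = 1
s16 (pos 16,17,18,19,20,21,22,23,24,25,26,27,28,29,30,31): 1⊕0⊕0⊕1⊕1⊕1⊕1⊕0⊕1⊕0⊕0⊕0⊕1⊕0⊕1⊕0 = 0
Syndrome s16…s1 = 01100 → error at position 12.

01100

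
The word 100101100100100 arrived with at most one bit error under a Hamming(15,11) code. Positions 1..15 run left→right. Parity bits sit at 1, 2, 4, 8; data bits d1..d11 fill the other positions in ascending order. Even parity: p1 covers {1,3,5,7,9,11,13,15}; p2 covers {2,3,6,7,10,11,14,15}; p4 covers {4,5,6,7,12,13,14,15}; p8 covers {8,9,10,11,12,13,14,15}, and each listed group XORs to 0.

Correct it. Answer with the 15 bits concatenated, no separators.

s1 (pos 1,3,5,7,9,11,13,15): 1⊕0⊕0⊕1⊕0⊕0⊕1⊕0 = 1
s2 (pos 2,3,6,7,10,11,14,15): 0⊕0⊕1⊕1⊕1⊕0⊕0⊕0 = 1
s4 (pos 4,5,6,7,12,13,14,15): 1⊕0⊕1⊕1⊕0⊕1⊕0⊕0 = 0
s8 (pos 8,9,10,11,12,13,14,15): 0⊕0⊕1⊕0⊕0⊕1⊕0⊕0 = 0
Syndrome s8…s1 = 0011 → error at position 3.
Flip position 3: 100101100100100 → 101101100100100

101101100100100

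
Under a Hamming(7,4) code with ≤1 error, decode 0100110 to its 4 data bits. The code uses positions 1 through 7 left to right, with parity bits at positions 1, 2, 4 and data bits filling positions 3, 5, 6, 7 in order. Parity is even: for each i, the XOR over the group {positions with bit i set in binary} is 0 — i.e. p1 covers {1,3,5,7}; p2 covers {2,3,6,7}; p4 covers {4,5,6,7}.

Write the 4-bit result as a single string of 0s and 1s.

s1 (pos 1,3,5,7): 0⊕0⊕1⊕0 = 1
s2 (pos 2,3,6,7): 1⊕0⊕1⊕0 = 0
s4 (pos 4,5,6,7): 0⊕1⊕1⊕0 = 0
Syndrome s4…s1 = 001 → error at position 1.
Flip position 1: 0100110 → 1100110
Read data bits from positions 3,5,6,7: 0110

0110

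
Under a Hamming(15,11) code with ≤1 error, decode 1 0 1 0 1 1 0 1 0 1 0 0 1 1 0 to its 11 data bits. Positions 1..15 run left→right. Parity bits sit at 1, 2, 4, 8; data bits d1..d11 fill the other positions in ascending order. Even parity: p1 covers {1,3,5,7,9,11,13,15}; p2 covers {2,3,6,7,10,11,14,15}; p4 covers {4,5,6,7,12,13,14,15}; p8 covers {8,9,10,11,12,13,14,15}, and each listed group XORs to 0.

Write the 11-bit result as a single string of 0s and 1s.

s1 (pos 1,3,5,7,9,11,13,15): 1⊕1⊕1⊕0⊕0⊕0⊕1⊕0 = 0
s2 (pos 2,3,6,7,10,11,14,15): 0⊕1⊕1⊕0⊕1⊕0⊕1⊕0 = 0
s4 (pos 4,5,6,7,12,13,14,15): 0⊕1⊕1⊕0⊕0⊕1⊕1⊕0 = 0
s8 (pos 8,9,10,11,12,13,14,15): 1⊕0⊕1⊕0⊕0⊕1⊕1⊕0 = 0
Syndrome s8…s1 = 0000 → no error.
Read data bits from positions 3,5,6,7,9,10,11,12,13,14,15: 11100100110

11100100110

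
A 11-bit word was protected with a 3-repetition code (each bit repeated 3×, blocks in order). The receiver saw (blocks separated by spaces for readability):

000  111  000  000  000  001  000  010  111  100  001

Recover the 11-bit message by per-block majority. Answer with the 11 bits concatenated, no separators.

Block 1 (000): 0 ones → 0
Block 2 (111): 3 ones → 1
Block 3 (000): 0 ones → 0
Block 4 (000): 0 ones → 0
Block 5 (000): 0 ones → 0
Block 6 (001): 1 one → 0
Block 7 (000): 0 ones → 0
Block 8 (010): 1 one → 0
Block 9 (111): 3 ones → 1
Block 10 (100): 1 one → 0
Block 11 (001): 1 one → 0

01000000100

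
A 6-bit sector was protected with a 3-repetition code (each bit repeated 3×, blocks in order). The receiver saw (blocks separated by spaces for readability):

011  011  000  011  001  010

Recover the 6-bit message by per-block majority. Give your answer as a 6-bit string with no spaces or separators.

110100

Block 1 (011): 2 ones → 1
Block 2 (011): 2 ones → 1
Block 3 (000): 0 ones → 0
Block 4 (011): 2 ones → 1
Block 5 (001): 1 one → 0
Block 6 (010): 1 one → 0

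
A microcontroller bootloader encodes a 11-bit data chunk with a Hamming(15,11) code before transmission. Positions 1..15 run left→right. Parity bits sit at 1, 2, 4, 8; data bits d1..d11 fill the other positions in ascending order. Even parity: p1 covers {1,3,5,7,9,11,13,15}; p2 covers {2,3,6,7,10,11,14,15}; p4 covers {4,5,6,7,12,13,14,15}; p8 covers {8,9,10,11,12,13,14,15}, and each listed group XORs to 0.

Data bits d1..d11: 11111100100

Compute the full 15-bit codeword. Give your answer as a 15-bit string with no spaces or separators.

Place data at non-parity positions: p1 p2 1 p4 1 1 1 p8 1 1 0 0 1 0 0
p1 (pos 1,3,5,7,9,11,13,15): XOR of data positions = 1⊕1⊕1⊕1⊕0⊕1⊕0 = 1
p2 (pos 2,3,6,7,10,11,14,15): XOR of data positions = 1⊕1⊕1⊕1⊕0⊕0⊕0 = 0
p4 (pos 4,5,6,7,12,13,14,15): XOR of data positions = 1⊕1⊕1⊕0⊕1⊕0⊕0 = 0
p8 (pos 8,9,10,11,12,13,14,15): XOR of data positions = 1⊕1⊕0⊕0⊕1⊕0⊕0 = 1
Codeword: 101011111100100

101011111100100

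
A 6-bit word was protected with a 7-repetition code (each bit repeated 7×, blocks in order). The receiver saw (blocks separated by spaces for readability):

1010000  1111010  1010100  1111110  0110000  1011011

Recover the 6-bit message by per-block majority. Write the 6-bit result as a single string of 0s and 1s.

Block 1 (1010000): 2 ones → 0
Block 2 (1111010): 5 ones → 1
Block 3 (1010100): 3 ones → 0
Block 4 (1111110): 6 ones → 1
Block 5 (0110000): 2 ones → 0
Block 6 (1011011): 5 ones → 1

010101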